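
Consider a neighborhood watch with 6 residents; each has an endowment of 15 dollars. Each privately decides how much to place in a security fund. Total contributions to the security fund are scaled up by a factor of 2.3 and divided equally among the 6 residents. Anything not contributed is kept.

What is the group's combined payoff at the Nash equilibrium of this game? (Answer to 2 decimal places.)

Each contributed unit returns 2.3/6 = 0.3833 to its contributor — below 1 — so contributing 0 is dominant for every player. At the Nash equilibrium everyone keeps their 15, and the group total is 6 × 15 = 90.

90.00 dollars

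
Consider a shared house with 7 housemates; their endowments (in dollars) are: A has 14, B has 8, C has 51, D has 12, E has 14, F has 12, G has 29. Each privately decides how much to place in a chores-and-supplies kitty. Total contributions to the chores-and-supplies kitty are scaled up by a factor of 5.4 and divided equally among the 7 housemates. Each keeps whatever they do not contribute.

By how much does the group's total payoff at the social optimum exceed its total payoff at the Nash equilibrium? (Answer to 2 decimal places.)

616.00 dollars

The private return per contributed unit is 5.4/7 = 0.7714 < 1 for every player regardless of endowment, so the Nash equilibrium is zero contribution and the group total is Σ E_j = 14 + 8 + 51 + 12 + 14 + 12 + 29 = 140.
Each contributed unit returns 5.400 to the group, so the social optimum is full contribution by everyone: group total = 5.400 × 140 = 756.00.
Efficiency loss = (5.400 − 1) × 140 = 616.00.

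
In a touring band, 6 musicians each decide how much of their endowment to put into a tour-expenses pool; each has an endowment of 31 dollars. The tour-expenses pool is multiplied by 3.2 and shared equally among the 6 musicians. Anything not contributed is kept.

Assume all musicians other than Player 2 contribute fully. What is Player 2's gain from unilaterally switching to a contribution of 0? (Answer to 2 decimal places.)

14.47 dollars

Switching from a contribution of 31 to 0 lets Player 2 keep an extra 31 dollars, but lowers the tour-expenses pool by 31, which costs Player 2 their own share of that drop: 3.2/6 × 31 = 16.53.
Net gain = 31 − 16.53 = 14.47. The private return per contributed unit (0.5333) is below 1, so free-riding is indeed the best response regardless of what the others do.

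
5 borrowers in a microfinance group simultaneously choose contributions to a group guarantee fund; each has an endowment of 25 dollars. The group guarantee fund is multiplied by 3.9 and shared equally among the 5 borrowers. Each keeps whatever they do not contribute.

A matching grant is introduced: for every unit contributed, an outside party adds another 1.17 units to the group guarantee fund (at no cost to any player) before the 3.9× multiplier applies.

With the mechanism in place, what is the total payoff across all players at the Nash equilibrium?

1057.88 dollars

Under the mechanism each unit contributed yields 3.9 × 2.17 / 5 = 1.6926 back to its contributor per unit of net cost, which exceeds 1, making full contribution the dominant choice for everyone.
So the Nash equilibrium is full contribution by all 5; the group earns 3.9 × 2.17 × 125 = 1057.88.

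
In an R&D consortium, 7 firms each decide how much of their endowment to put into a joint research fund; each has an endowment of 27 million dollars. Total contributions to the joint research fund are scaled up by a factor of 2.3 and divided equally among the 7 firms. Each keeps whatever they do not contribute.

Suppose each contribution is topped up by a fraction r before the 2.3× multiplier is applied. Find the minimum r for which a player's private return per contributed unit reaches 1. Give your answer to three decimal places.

2.043

With matching at rate r, one contributed unit becomes (1 + r) in the joint research fund and returns 2.3 × (1 + r) / 7 to the contributor.
Setting this equal to 1: 1 + r = 7/2.3 = 3.0435.
So the minimum matching rate is r = 3.0435 − 1 = 2.043.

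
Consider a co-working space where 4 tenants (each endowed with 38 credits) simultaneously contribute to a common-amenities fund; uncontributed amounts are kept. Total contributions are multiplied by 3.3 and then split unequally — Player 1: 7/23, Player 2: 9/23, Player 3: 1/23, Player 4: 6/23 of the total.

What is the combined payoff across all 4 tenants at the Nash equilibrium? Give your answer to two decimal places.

For player j, contributing a unit is worthwhile iff 3.3 × (j's share) ≥ 1, i.e. iff j's share is at least 0.3030.
Player 1 and Player 2 clear that bar, contributing 38 each; the remaining 2 contribute 0. Total contributed: 76.
The common-amenities fund pays out 3.3 × 76 = 250.80 in total (split across the unequal shares, but the aggregate is all that matters for the group sum).
The 2 free-riders keep 38 each, adding 76. Group total = 76 + 250.80 = 326.80.

326.80 credits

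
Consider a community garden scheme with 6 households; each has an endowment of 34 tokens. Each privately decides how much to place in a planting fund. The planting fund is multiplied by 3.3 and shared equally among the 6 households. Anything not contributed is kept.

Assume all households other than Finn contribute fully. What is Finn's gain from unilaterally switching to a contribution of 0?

Switching from a contribution of 34 to 0 lets Finn keep an extra 34 tokens, but lowers the planting fund by 34, which costs Finn their own share of that drop: 3.3/6 × 34 = 18.70.
Net gain = 34 − 18.70 = 15.30. The private return per contributed unit (0.5500) is below 1, so free-riding is indeed the best response regardless of what the others do.

15.30 tokens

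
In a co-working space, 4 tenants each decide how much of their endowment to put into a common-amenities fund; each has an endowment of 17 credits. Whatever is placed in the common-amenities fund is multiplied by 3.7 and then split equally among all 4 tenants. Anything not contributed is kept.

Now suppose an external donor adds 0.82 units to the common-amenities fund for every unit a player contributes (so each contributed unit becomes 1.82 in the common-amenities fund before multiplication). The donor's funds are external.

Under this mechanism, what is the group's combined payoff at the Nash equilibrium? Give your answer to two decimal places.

With the mechanism, a contributed unit returns 3.7 × 1.82 / 4 = 1.6835 per unit of net cost to the contributor — now above 1 — so contributing fully is weakly dominant for every player.
So the Nash equilibrium is full contribution by all 4; the group earns 3.7 × 1.82 × 68 = 457.91.

457.91 credits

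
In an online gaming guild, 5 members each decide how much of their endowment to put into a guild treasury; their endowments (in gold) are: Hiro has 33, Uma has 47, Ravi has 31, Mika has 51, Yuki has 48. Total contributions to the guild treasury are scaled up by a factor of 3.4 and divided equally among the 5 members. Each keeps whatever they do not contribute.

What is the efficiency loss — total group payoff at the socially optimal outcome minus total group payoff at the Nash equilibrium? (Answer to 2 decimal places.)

504.00 gold

The private return per contributed unit is 3.4/5 = 0.6800 < 1 for every player regardless of endowment, so the Nash equilibrium is zero contribution and the group total is Σ E_j = 33 + 47 + 31 + 51 + 48 = 210.
Each contributed unit returns 3.400 to the group, so the social optimum is full contribution by everyone: group total = 3.400 × 210 = 714.00.
Efficiency loss = (3.400 − 1) × 210 = 504.00.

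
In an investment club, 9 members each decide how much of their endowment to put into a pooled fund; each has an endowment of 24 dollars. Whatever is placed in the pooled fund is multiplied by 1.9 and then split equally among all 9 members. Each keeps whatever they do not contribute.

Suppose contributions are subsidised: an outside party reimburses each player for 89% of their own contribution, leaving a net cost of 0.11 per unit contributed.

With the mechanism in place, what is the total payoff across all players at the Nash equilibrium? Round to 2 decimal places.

The effective private return per unit is now (1.9/9) / 0.11 = 1.9192 > 1, so every player's dominant strategy flips to full contribution.
So the Nash equilibrium is full contribution by all 9; the group earns 9 × (24 × 0.89 + 1.9 × 24) = 602.64.

602.64 dollars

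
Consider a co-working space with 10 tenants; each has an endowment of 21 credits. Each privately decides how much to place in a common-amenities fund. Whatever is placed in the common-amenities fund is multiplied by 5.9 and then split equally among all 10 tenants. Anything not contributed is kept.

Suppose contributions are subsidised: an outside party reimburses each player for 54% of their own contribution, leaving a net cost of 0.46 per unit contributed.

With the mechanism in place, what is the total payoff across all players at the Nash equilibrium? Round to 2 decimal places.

1352.40 credits

Under the mechanism each unit contributed yields (5.9/10) / 0.46 = 1.2826 back to its contributor per unit of net cost, which exceeds 1, making full contribution the dominant choice for everyone.
So the Nash equilibrium is full contribution by all 10; the group earns 10 × (21 × 0.54 + 5.9 × 21) = 1352.40.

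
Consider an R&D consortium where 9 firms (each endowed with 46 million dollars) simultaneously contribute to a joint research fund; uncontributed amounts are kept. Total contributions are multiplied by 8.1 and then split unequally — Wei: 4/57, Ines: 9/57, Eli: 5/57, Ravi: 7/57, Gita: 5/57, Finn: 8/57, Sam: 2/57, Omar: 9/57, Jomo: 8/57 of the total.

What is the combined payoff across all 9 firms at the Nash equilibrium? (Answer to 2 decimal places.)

1720.40 million dollars

Player j's private return per contributed unit is 8.1 × (j's share). Contributing is weakly dominant for j when that share is at least 1/8.1 = 0.1235, and contributing 0 is dominant otherwise.
Ines, Finn, Omar and Jomo are above the threshold, contributing 46 each; the remaining 5 contribute 0. Total contributed: 184.
The joint research fund pays out 8.1 × 184 = 1490.40 in total (split across the unequal shares, but the aggregate is all that matters for the group sum).
The 5 free-riders keep 46 each, adding 230. Group total = 230 + 1490.40 = 1720.40.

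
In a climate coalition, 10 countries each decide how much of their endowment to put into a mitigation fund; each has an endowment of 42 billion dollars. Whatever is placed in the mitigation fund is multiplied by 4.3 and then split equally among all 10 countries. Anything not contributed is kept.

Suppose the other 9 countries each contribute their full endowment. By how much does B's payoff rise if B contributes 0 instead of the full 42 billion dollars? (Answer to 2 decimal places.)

23.94 billion dollars

Switching from a contribution of 42 to 0 lets B keep an extra 42 billion dollars, but lowers the mitigation fund by 42, which costs B their own share of that drop: 4.3/10 × 42 = 18.06.
Net gain = 42 − 18.06 = 23.94. The private return per contributed unit (0.4300) is below 1, so free-riding is indeed the best response regardless of what the others do.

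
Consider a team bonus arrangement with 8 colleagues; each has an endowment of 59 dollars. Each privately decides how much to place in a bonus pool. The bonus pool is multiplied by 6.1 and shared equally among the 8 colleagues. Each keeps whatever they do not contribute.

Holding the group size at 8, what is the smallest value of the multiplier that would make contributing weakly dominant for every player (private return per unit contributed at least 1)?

A contributed unit returns (multiplier)/8 to its contributor.
This reaches 1 exactly when the multiplier is 8.

8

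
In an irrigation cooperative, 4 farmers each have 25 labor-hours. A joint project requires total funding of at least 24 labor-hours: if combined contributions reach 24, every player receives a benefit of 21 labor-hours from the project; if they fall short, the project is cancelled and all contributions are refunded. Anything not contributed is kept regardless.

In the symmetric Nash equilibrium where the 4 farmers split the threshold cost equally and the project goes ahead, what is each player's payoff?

40 labor-hours

Equal share of the threshold: 24/4 = 6.
At this profile no one gains by cutting their contribution: any cut drops the total below 24, the project is cancelled, contributions are refunded, and the deviator ends with 25, which is less than 25 − 6 + 21 = 40. Contributing more than 6 just wastes the excess. So contributing exactly 6 is a best response.
Each player's payoff: 25 − 6 + 21 = 40.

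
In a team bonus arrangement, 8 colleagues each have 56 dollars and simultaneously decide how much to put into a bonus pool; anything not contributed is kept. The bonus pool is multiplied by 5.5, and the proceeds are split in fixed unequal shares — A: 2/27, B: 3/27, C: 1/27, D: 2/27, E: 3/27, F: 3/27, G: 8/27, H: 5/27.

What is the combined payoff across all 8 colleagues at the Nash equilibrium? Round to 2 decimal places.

Player j's private return per contributed unit is 5.5 × (j's share). Contributing is weakly dominant for j when that share is at least 1/5.5 = 0.1818, and contributing 0 is dominant otherwise.
G and H are above the threshold, contributing 56 each; the remaining 6 contribute 0. Total contributed: 112.
The bonus pool pays out 5.5 × 112 = 616.00 in total (split across the unequal shares, but the aggregate is all that matters for the group sum).
The 6 free-riders keep 56 each, adding 336. Group total = 336 + 616.00 = 952.00.

952.00 dollars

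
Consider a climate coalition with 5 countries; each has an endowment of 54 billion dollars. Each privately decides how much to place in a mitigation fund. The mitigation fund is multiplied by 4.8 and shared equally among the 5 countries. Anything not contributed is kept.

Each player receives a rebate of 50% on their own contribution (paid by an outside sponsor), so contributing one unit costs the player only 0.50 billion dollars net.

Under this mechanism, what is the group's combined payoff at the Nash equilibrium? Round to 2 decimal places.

With the mechanism, a contributed unit returns (4.8/5) / 0.50 = 1.9200 per unit of net cost to the contributor — now above 1 — so contributing fully is weakly dominant for every player.
At the Nash equilibrium everyone contributes 54. Group total payoff = 5 × (54 × 0.50 + 4.8 × 54) = 1431.00.

1431.00 billion dollars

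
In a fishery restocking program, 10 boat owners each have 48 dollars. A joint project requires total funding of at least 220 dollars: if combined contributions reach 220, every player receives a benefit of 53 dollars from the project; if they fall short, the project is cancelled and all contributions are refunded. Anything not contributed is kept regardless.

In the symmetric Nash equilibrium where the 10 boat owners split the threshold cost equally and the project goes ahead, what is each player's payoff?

Equal share of the threshold: 220/10 = 22.
At this profile no one gains by cutting their contribution: any cut drops the total below 220, the project is cancelled, contributions are refunded, and the deviator ends with 48, which is less than 48 − 22 + 53 = 79. Contributing more than 22 just wastes the excess. So contributing exactly 22 is a best response.
Each player's payoff: 48 − 22 + 53 = 79.

79 dollars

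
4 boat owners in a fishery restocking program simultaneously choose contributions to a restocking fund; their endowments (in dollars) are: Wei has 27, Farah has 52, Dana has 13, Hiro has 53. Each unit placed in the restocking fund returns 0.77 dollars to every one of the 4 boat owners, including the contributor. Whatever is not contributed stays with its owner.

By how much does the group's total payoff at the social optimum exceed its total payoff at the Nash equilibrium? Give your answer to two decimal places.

301.60 dollars

The private return per contributed unit is 0.77 < 1 for everyone, so the Nash equilibrium is zero contribution and the group total is Σ E_j = 27 + 52 + 13 + 53 = 145.
Each contributed unit returns 3.080 to the group, so the social optimum is full contribution by everyone: group total = 3.080 × 145 = 446.60.
Efficiency loss = (3.080 − 1) × 145 = 301.60.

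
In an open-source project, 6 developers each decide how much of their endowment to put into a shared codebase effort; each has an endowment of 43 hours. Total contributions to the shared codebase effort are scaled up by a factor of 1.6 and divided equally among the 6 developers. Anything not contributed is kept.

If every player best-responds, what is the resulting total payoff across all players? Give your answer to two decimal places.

Each contributed unit returns 1.6/6 = 0.2667 to its contributor — below 1 — so contributing 0 is dominant for every player. At the Nash equilibrium everyone keeps their 43, and the group total is 6 × 43 = 258.

258.00 hours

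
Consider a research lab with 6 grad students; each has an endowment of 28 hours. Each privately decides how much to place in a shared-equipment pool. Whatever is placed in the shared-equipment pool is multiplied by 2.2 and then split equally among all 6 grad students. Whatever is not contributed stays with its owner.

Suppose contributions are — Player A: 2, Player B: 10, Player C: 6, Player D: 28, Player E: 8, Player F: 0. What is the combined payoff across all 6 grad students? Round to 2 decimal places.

Total contributed: 2 + 10 + 6 + 28 + 8 + 0 = 54; total kept: 6 × 28 − 54 = 114.
The shared-equipment pool pays out 2.2 × 54 = 118.80 in aggregate.
Group total = 114 + 118.80 = 232.80.

232.80 hours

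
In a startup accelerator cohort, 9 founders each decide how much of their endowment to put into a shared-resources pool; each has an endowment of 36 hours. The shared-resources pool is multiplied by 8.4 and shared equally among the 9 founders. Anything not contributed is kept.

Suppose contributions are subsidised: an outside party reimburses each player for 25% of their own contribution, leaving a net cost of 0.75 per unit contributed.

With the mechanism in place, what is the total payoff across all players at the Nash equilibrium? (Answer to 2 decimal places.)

2802.60 hours

Under the mechanism each unit contributed yields (8.4/9) / 0.75 = 1.2444 back to its contributor per unit of net cost, which exceeds 1, making full contribution the dominant choice for everyone.
At the Nash equilibrium everyone contributes 36. Group total payoff = 9 × (36 × 0.25 + 8.4 × 36) = 2802.60.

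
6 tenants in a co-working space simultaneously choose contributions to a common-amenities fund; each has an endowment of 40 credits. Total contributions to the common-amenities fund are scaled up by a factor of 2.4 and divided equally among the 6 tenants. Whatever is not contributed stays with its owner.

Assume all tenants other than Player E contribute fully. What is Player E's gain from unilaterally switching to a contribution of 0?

24.00 credits

Switching from a contribution of 40 to 0 lets Player E keep an extra 40 credits, but lowers the common-amenities fund by 40, which costs Player E their own share of that drop: 2.4/6 × 40 = 16.00.
Net gain = 40 − 16.00 = 24.00. The private return per contributed unit (0.4000) is below 1, so free-riding is indeed the best response regardless of what the others do.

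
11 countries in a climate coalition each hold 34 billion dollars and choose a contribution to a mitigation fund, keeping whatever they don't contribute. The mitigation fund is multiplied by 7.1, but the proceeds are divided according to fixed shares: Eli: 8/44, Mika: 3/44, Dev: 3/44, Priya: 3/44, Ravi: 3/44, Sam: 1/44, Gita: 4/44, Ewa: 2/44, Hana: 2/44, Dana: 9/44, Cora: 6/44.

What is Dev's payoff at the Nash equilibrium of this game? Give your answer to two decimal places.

66.92 billion dollars

Each unit j contributes comes back to j as 7.1 × (j's share), so j prefers to contribute only if that share exceeds 1/7.1 = 0.1408; otherwise keeping the unit dominates.
Eli and Dana are above the threshold, contributing 34 each; the remaining 9 contribute 0. Total contributed: 68.
Dev keeps 34 and receives 7.1 × 68 × 3/44 = 32.92 from the mitigation fund, for a payoff of 66.92.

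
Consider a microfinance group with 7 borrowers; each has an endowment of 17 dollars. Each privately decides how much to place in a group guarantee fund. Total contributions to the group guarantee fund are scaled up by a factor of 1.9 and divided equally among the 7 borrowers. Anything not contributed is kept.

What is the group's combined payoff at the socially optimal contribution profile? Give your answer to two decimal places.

226.10 dollars

Each contributed unit returns 1.900 to the group as a whole (0.2714 to each of 7 players), which exceeds 1, so the social optimum is full contribution: group total = 1.900 × 119 = 226.10.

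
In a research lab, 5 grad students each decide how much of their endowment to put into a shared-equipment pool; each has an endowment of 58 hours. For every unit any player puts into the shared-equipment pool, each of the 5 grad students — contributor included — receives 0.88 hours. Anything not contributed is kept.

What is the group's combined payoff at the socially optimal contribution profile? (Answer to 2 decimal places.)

Each contributed unit returns 4.400 to the group as a whole (0.88 to each of 5 players), which exceeds 1, so the social optimum is full contribution: group total = 4.400 × 290 = 1276.00.

1276.00 hours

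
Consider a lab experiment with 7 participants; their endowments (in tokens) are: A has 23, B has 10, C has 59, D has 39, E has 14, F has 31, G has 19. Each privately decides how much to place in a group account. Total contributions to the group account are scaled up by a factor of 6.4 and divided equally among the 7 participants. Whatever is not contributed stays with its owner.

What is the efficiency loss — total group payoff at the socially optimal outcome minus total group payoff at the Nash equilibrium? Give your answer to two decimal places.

The private return per contributed unit is 6.4/7 = 0.9143 < 1 for every player regardless of endowment, so the Nash equilibrium is zero contribution and the group total is Σ E_j = 23 + 10 + 59 + 39 + 14 + 31 + 19 = 195.
Each contributed unit returns 6.400 to the group, so the social optimum is full contribution by everyone: group total = 6.400 × 195 = 1248.00.
Efficiency loss = (6.400 − 1) × 195 = 1053.00.

1053.00 tokens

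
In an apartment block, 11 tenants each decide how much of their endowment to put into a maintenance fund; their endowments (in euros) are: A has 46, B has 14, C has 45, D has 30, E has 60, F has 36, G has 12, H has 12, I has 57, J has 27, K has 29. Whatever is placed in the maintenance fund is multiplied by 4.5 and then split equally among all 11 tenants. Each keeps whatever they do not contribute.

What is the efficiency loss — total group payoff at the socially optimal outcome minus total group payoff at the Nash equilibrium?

The private return per contributed unit is 4.5/11 = 0.4091 < 1 for every player regardless of endowment, so the Nash equilibrium is zero contribution and the group total is Σ E_j = 46 + 14 + 45 + 30 + 60 + 36 + 12 + 12 + 57 + 27 + 29 = 368.
Each contributed unit returns 4.500 to the group, so the social optimum is full contribution by everyone: group total = 4.500 × 368 = 1656.00.
Efficiency loss = (4.500 − 1) × 368 = 1288.00.

1288.00 euros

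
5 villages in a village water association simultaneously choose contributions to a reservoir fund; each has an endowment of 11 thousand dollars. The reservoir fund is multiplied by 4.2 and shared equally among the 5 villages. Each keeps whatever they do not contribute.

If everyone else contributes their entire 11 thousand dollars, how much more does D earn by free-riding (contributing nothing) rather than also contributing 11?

Switching from a contribution of 11 to 0 lets D keep an extra 11 thousand dollars, but lowers the reservoir fund by 11, which costs D their own share of that drop: 4.2/5 × 11 = 9.24.
Net gain = 11 − 9.24 = 1.76. The private return per contributed unit (0.8400) is below 1, so free-riding is indeed the best response regardless of what the others do.

1.76 thousand dollars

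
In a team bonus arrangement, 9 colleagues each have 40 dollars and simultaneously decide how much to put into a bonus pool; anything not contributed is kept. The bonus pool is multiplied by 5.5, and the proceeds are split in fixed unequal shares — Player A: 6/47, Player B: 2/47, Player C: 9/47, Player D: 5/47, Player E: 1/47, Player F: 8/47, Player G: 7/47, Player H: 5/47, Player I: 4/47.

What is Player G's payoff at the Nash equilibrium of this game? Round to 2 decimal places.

72.77 dollars

Player j's private return per contributed unit is 5.5 × (j's share). Contributing is weakly dominant for j when that share is at least 1/5.5 = 0.1818, and contributing 0 is dominant otherwise.
The only share above 0.1818 is Player C's 9/47, contributing 40; the remaining 8 contribute 0. Total contributed: 40.
Player G keeps 40 and receives 5.5 × 40 × 7/47 = 32.77 from the bonus pool, for a payoff of 72.77.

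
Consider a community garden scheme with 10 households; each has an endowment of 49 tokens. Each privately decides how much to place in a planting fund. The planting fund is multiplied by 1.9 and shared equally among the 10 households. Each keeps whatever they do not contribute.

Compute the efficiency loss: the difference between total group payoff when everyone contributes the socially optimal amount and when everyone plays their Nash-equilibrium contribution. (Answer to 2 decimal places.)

441.00 tokens

Each contributed unit returns 1.9/10 = 0.1900 to its contributor — below 1 — so contributing 0 is dominant for every player. At the Nash equilibrium everyone keeps their 49, and the group total is 10 × 49 = 490.
Each contributed unit returns 1.900 to the group as a whole (0.1900 to each of 10 players), which exceeds 1, so the social optimum is full contribution: group total = 1.900 × 490 = 931.00.
Efficiency loss = 931.00 − 490 = 441.00.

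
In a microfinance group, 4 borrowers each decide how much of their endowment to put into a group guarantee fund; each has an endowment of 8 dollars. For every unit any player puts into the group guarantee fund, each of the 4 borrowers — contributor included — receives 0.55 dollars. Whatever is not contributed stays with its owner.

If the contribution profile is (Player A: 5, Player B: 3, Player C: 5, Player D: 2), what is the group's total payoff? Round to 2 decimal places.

50.00 dollars

Total contributed: 5 + 3 + 5 + 2 = 15; total kept: 4 × 8 − 15 = 17.
The group guarantee fund pays out 0.55 × 4 × 15 = 33.00 in aggregate.
Group total = 17 + 33.00 = 50.00.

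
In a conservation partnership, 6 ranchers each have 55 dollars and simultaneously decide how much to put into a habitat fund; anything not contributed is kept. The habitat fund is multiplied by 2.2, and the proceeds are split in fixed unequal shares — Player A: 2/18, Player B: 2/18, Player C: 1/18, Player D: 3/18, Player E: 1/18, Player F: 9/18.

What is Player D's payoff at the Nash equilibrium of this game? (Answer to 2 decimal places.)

Each unit j contributes comes back to j as 2.2 × (j's share), so j prefers to contribute only if that share exceeds 1/2.2 = 0.4545; otherwise keeping the unit dominates.
Player F alone (share 9/18) is above the threshold, contributing 55; the remaining 5 contribute 0. Total contributed: 55.
Player D keeps 55 and receives 2.2 × 55 × 3/18 = 20.17 from the habitat fund, for a payoff of 75.17.

75.17 dollars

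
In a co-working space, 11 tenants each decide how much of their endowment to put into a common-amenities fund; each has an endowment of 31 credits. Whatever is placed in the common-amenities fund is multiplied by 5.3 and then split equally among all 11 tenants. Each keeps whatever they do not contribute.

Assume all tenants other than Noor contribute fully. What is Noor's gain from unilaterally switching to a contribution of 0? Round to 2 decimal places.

16.06 credits

Switching from a contribution of 31 to 0 lets Noor keep an extra 31 credits, but lowers the common-amenities fund by 31, which costs Noor their own share of that drop: 5.3/11 × 31 = 14.94.
Net gain = 31 − 14.94 = 16.06. The private return per contributed unit (0.4818) is below 1, so free-riding is indeed the best response regardless of what the others do.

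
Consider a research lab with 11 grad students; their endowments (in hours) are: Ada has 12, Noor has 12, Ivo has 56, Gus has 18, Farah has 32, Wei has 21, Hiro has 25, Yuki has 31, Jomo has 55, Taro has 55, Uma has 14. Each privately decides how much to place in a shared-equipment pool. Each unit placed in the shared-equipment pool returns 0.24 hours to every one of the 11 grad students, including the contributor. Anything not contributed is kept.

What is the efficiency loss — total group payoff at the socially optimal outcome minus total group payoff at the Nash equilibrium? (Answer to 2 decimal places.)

542.84 hours

The private return per contributed unit is 0.24 < 1 for everyone, so the Nash equilibrium is zero contribution and the group total is Σ E_j = 12 + 12 + 56 + 18 + 32 + 21 + 25 + 31 + 55 + 55 + 14 = 331.
Each contributed unit returns 2.640 to the group, so the social optimum is full contribution by everyone: group total = 2.640 × 331 = 873.84.
Efficiency loss = (2.640 − 1) × 331 = 542.84.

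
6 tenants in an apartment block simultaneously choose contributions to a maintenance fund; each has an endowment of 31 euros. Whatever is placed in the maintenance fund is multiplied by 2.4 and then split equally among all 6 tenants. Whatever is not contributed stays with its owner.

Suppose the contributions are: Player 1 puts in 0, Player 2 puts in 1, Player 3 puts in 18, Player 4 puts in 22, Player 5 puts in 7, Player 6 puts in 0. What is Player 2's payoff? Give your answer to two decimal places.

49.20 euros

Total contributed: 0 + 1 + 18 + 22 + 7 + 0 = 48.
Each receives 2.4 × 48 / 6 = 19.20 from the maintenance fund.
Player 2 keeps 31 − 1 = 30, so Player 2's payoff is 30 + 19.20 = 49.20.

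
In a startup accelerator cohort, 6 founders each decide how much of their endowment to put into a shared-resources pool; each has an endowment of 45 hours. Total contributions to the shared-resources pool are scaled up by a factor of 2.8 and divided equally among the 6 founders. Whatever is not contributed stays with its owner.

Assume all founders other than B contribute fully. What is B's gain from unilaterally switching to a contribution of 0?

24.00 hours

Switching from a contribution of 45 to 0 lets B keep an extra 45 hours, but lowers the shared-resources pool by 45, which costs B their own share of that drop: 2.8/6 × 45 = 21.00.
Net gain = 45 − 21.00 = 24.00. The private return per contributed unit (0.4667) is below 1, so free-riding is indeed the best response regardless of what the others do.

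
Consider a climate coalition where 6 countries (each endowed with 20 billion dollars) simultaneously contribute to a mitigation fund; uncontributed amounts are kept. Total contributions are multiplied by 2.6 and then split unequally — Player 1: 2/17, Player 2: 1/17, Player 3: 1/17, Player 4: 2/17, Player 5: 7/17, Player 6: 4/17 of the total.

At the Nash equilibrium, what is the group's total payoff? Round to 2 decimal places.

152.00 billion dollars

Each unit j contributes comes back to j as 2.6 × (j's share), so j prefers to contribute only if that share exceeds 1/2.6 = 0.3846; otherwise keeping the unit dominates.
The only share above 0.3846 is Player 5's 7/17, contributing 20; the remaining 5 contribute 0. Total contributed: 20.
The mitigation fund pays out 2.6 × 20 = 52.00 in total (split across the unequal shares, but the aggregate is all that matters for the group sum).
The 5 free-riders keep 20 each, adding 100. Group total = 100 + 52.00 = 152.00.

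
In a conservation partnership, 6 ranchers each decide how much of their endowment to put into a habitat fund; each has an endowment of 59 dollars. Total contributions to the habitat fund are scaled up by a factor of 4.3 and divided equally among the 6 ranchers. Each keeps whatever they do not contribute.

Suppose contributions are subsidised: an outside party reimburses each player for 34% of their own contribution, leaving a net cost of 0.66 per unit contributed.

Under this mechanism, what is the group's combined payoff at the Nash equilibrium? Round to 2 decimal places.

With the mechanism, a contributed unit returns (4.3/6) / 0.66 = 1.0859 per unit of net cost to the contributor — now above 1 — so contributing fully is weakly dominant for every player.
At the Nash equilibrium everyone contributes 59. Group total payoff = 6 × (59 × 0.34 + 4.3 × 59) = 1642.56.

1642.56 dollars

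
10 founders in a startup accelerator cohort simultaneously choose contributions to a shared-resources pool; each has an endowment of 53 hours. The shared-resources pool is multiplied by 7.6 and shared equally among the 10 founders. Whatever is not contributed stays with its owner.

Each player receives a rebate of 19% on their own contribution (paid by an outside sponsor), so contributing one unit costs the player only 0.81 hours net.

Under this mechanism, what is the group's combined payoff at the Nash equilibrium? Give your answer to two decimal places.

With the mechanism, a contributed unit returns (7.6/10) / 0.81 = 0.9383 per unit of net cost — still below 1 — so contributing 0 remains dominant for every player.
At the Nash equilibrium no one contributes; group total payoff = 10 × 53 = 530.

530.00 hours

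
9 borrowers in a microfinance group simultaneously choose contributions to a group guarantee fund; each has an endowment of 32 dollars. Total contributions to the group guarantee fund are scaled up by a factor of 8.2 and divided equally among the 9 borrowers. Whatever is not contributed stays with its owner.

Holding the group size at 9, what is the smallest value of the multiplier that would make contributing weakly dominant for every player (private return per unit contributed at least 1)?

A contributed unit returns (multiplier)/9 to its contributor.
This reaches 1 exactly when the multiplier is 9.

9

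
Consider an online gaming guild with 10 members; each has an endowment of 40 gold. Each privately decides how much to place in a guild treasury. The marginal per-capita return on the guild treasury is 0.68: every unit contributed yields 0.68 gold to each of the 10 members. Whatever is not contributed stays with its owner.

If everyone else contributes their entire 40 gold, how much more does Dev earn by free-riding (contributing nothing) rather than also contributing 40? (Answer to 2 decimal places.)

Switching from a contribution of 40 to 0 lets Dev keep an extra 40 gold, but lowers the guild treasury by 40, which costs Dev their own share of that drop: 0.68 × 40 = 27.20.
Net gain = 40 − 27.20 = 12.80. The private return per contributed unit (0.68) is below 1, so free-riding is indeed the best response regardless of what the others do.

12.80 gold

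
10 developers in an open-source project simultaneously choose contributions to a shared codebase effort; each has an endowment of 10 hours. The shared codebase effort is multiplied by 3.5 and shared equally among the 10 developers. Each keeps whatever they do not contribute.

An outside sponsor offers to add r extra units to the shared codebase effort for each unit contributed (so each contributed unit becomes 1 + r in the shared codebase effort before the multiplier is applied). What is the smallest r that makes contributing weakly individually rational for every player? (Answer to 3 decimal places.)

1.857

With matching at rate r, one contributed unit becomes (1 + r) in the shared codebase effort and returns 3.5 × (1 + r) / 10 to the contributor.
Setting this equal to 1: 1 + r = 10/3.5 = 2.8571.
So the minimum matching rate is r = 2.8571 − 1 = 1.857.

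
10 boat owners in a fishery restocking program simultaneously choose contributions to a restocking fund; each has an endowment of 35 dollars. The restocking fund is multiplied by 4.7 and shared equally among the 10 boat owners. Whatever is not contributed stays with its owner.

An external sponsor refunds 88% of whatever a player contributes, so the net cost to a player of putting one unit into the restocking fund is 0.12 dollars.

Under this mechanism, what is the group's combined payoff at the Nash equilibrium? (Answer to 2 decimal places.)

The effective private return per unit is now (4.7/10) / 0.12 = 3.9167 > 1, so every player's dominant strategy flips to full contribution.
So the Nash equilibrium is full contribution by all 10; the group earns 10 × (35 × 0.88 + 4.7 × 35) = 1953.00.

1953.00 dollars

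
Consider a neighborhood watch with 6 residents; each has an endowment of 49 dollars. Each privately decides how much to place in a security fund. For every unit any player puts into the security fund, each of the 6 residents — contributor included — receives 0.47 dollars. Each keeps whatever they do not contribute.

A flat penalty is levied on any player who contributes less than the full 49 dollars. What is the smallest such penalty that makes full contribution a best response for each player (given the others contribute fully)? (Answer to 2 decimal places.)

25.97 dollars

Given the others contribute fully, the best deviation is to contribute 0 (any partial contribution still incurs the fine and gives up units whose private return 0.47 is below 1).
Deviating from 49 to 0 saves 49 dollars but forfeits the deviator's share of the drop in the security fund: 0.47 × 49 = 23.03.
So the deviation gain is 49 − 23.03 = 25.97, and the fine must be at least 25.97 dollars to wipe it out.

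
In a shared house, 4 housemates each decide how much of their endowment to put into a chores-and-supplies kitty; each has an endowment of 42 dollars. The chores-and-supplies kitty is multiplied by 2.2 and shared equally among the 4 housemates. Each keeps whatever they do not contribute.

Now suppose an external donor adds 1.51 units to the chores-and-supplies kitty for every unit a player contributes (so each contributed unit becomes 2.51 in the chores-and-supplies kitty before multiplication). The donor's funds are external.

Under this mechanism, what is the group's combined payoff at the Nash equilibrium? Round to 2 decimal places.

The effective private return per unit is now 2.2 × 2.51 / 4 = 1.3805 > 1, so every player's dominant strategy flips to full contribution.
At the Nash equilibrium everyone contributes 42. Group total payoff = 2.2 × 2.51 × 168 = 927.70.

927.70 dollars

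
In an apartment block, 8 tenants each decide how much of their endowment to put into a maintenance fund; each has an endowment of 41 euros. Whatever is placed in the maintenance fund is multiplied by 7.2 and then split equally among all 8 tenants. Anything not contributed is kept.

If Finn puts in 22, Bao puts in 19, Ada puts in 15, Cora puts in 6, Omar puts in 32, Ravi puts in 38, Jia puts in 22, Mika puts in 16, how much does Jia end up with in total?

Total contributed: 22 + 19 + 15 + 6 + 32 + 38 + 22 + 16 = 170.
Each receives 7.2 × 170 / 8 = 153.00 from the maintenance fund.
Jia keeps 41 − 22 = 19, so Jia's payoff is 19 + 153.00 = 172.00.

172.00 euros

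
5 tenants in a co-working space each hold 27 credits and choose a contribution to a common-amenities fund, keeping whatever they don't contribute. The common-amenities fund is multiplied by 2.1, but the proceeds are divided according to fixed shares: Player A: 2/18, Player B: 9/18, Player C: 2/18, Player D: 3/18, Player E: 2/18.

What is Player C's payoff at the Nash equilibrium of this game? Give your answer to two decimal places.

33.30 credits

Each unit j contributes comes back to j as 2.1 × (j's share), so j prefers to contribute only if that share exceeds 1/2.1 = 0.4762; otherwise keeping the unit dominates.
Player B alone (share 9/18) is above the threshold, contributing 27; the remaining 4 contribute 0. Total contributed: 27.
Player C keeps 27 and receives 2.1 × 27 × 2/18 = 6.30 from the common-amenities fund, for a payoff of 33.30.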